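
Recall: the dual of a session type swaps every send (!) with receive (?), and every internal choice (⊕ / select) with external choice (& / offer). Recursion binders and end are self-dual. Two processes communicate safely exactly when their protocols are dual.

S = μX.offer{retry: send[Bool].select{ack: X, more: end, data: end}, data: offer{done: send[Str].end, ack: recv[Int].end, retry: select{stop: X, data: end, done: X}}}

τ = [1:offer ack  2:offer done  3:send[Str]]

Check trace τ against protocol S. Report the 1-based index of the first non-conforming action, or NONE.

1

@1 got offer ack, protocol expects offer retry or offer data  ✗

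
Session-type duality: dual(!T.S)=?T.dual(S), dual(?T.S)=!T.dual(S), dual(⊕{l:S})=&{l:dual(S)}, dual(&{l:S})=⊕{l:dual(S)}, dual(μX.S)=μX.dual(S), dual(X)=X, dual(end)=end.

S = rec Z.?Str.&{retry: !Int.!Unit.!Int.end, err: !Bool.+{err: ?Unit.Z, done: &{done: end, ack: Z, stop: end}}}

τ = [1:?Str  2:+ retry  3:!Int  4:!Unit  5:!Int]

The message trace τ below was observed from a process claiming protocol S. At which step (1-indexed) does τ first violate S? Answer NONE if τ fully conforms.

2

@1 ?Str  ✓  now at &{retry: !Int.!Unit.!Int.end, err: !Bool.+{err: ?Unit.rec Z.…, done: &{done: end, ack: rec Z.…, stop: end}}}
@2 got + retry, protocol expects & retry or & err  ✗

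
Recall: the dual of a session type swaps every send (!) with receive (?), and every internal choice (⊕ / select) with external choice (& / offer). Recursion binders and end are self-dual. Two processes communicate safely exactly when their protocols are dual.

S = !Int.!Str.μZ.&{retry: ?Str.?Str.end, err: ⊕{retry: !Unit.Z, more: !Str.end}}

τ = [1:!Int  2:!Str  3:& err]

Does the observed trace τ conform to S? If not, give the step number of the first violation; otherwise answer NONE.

step 1: !Int  match  residual = !Str.μZ.…
step 2: !Str  match  residual = μZ.…
step 3: & err  match  residual = ⊕{retry: !Unit.μZ.…, more: !Str.end}
trace exhausted — no violation

NONE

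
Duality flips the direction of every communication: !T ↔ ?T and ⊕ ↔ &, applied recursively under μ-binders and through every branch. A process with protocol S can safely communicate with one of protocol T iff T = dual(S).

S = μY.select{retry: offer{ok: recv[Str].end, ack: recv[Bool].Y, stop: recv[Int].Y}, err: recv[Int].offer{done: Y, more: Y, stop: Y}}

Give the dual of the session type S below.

μY → μY  (binder kept)
  select{retry,err} → offer{retry,err}  (internal→external)
    • retry:
      offer{ok,ack,stop} → select{ok,ack,stop}  (external→internal)
        • ok:
          recv[Str] → send[Str]
            end self-dual
        • ack:
          recv[Bool] → send[Bool]
            Y self-dual
        • stop:
          recv[Int] → send[Int]
            Y self-dual
    • err:
      recv[Int] → send[Int]
        offer{done,more,stop} → select{done,more,stop}  (external→internal)
          • done:
            Y self-dual
          • more:
            Y self-dual
          • stop:
            Y self-dual

μY.offer{retry: select{ok: send[Str].end, ack: send[Bool].Y, stop: send[Int].Y}, err: send[Int].select{done: Y, more: Y, stop: Y}}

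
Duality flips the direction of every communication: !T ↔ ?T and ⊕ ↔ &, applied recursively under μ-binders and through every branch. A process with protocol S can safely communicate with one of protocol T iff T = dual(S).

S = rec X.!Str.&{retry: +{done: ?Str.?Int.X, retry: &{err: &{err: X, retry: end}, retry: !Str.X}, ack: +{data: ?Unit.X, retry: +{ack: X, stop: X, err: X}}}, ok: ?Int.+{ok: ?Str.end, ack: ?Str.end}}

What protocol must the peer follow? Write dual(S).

rec X ↦ rec X  (binder kept)
  !Str ↦ ?Str
    &{retry,ok} ↦ +{retry,ok}  (external→internal)
      [retry]
        +{done,retry,ack} ↦ &{done,retry,ack}  (⊕→&)
          [done]
            ?Str ↦ !Str
              ?Int ↦ !Int
                dual(X) = X
          [retry]
            &{err,retry} ↦ +{err,retry}  (external→internal)
              [err]
                &{err,retry} ↦ +{err,retry}  (external→internal)
                  [err]
                    dual(X) = X
                  [retry]
                    dual(end) = end
              [retry]
                !Str ↦ ?Str
                  dual(X) = X
          [ack]
            +{data,retry} ↦ &{data,retry}  (⊕→&)
              [data]
                ?Unit ↦ !Unit
                  dual(X) = X
              [retry]
                +{ack,stop,err} ↦ &{ack,stop,err}  (⊕→&)
                  [ack]
                    dual(X) = X
                  [stop]
                    dual(X) = X
                  [err]
                    dual(X) = X
      [ok]
        ?Int ↦ !Int
          +{ok,ack} ↦ &{ok,ack}  (⊕→&)
            [ok]
              ?Str ↦ !Str
                dual(end) = end
            [ack]
              ?Str ↦ !Str
                dual(end) = end

rec X.?Str.+{retry: &{done: !Str.!Int.X, retry: +{err: +{err: X, retry: end}, retry: ?Str.X}, ack: &{data: !Unit.X, retry: &{ack: X, stop: X, err: X}}}, ok: !Int.&{ok: !Str.end, ack: !Str.end}}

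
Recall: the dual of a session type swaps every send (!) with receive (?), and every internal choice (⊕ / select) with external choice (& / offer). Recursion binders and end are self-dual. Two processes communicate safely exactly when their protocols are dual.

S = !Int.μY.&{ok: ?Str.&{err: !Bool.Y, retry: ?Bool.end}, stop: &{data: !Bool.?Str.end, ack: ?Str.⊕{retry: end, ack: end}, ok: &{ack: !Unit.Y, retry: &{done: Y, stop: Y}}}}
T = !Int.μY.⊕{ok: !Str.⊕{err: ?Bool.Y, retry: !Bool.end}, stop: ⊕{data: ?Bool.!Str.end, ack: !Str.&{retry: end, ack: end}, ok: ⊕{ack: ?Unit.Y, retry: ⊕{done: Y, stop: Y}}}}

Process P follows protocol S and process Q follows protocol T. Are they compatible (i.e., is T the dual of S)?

!Int vs !Int  ✗ same direction on both sides — not dual

NO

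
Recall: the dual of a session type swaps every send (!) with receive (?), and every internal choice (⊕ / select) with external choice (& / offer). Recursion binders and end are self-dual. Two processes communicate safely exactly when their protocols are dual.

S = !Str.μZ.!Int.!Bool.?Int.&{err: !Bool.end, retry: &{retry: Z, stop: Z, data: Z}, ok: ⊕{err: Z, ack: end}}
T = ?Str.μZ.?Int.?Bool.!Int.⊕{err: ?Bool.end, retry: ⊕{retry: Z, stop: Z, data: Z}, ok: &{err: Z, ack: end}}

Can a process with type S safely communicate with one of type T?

YES

!Str ‖ ?Str  ✓
  μZ ‖ μZ  ✓ (binder kept)
    !Int ‖ ?Int  ✓
      !Bool ‖ ?Bool  ✓
        ?Int ‖ !Int  ✓
          &{err,retry,ok} ‖ ⊕{err,retry,ok}  ✓ same labels
            • err:
              !Bool ‖ ?Bool  ✓
                end ‖ end  ✓
            • retry:
              &{retry,stop,data} ‖ ⊕{retry,stop,data}  ✓ same labels
                • retry:
                  Z ‖ Z  ✓
                • stop:
                  Z ‖ Z  ✓
                • data:
                  Z ‖ Z  ✓
            • ok:
              ⊕{err,ack} ‖ &{err,ack}  ✓ same labels
                • err:
                  Z ‖ Z  ✓
                • ack:
                  end ‖ end  ✓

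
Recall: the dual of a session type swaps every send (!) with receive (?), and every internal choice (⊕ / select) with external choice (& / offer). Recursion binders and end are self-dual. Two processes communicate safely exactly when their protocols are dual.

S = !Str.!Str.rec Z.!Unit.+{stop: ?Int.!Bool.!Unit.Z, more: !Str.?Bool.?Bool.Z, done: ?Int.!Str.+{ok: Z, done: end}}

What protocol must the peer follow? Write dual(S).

?Str.?Str.rec Z.?Unit.&{stop: !Int.?Bool.?Unit.Z, more: ?Str.!Bool.!Bool.Z, done: !Int.?Str.&{ok: Z, done: end}}

!Str → ?Str
  !Str → ?Str
    rec Z → rec Z  (binder kept)
      !Unit → ?Unit
        +{stop,more,done} → &{stop,more,done}  (⊕→&)
          • stop:
            ?Int → !Int
              !Bool → ?Bool
                !Unit → ?Unit
                  Z self-dual
          • more:
            !Str → ?Str
              ?Bool → !Bool
                ?Bool → !Bool
                  Z self-dual
          • done:
            ?Int → !Int
              !Str → ?Str
                +{ok,done} → &{ok,done}  (⊕→&)
                  • ok:
                    Z self-dual
                  • done:
                    end self-dual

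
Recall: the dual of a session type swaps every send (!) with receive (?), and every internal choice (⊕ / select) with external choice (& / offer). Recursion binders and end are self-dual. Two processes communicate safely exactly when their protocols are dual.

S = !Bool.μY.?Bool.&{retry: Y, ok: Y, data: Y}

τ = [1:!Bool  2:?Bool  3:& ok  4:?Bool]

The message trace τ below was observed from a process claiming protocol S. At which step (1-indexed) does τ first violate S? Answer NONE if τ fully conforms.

step 1: !Bool  ok  state: μY.…
step 2: ?Bool  ok  state: &{retry: μY.…, ok: μY.…, data: μY.…}
step 3: & ok  ok  state: μY.…
step 4: ?Bool  ok  state: &{retry: μY.…, ok: μY.…, data: μY.…}
trace exhausted — no violation

NONE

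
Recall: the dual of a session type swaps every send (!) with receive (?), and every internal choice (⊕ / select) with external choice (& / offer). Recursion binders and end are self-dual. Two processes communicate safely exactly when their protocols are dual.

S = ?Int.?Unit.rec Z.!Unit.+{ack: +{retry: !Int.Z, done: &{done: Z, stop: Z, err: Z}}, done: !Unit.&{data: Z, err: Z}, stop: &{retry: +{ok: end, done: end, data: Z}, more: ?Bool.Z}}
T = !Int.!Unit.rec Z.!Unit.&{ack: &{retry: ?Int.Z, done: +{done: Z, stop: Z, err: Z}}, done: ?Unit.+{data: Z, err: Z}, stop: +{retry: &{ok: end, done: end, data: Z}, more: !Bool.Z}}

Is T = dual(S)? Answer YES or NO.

?Int vs !Int  ✓
  ?Unit vs !Unit  ✓
    rec Z vs rec Z  ✓ (binder kept)
      !Unit vs !Unit  ✗ same direction on both sides — not dual

NO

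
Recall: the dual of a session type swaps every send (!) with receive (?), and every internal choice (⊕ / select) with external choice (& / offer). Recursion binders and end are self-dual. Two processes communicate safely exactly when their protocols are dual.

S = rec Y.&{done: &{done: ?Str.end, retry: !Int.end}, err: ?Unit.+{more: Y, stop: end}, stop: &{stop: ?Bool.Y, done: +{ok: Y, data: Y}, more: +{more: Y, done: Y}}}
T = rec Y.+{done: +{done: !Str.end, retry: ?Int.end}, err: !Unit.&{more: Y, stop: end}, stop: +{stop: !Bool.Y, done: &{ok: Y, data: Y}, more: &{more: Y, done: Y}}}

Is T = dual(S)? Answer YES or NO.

YES

rec Y | rec Y  match (rec unchanged)
  &{done,err,stop} | +{done,err,stop}  match labels match
    • done:
      &{done,retry} | +{done,retry}  match labels match
        • done:
          ?Str | !Str  match
            end | end  match
        • retry:
          !Int | ?Int  match
            end | end  match
    • err:
      ?Unit | !Unit  match
        +{more,stop} | &{more,stop}  match labels match
          • more:
            Y | Y  match
          • stop:
            end | end  match
    • stop:
      &{stop,done,more} | +{stop,done,more}  match labels match
        • stop:
          ?Bool | !Bool  match
            Y | Y  match
        • done:
          +{ok,data} | &{ok,data}  match labels match
            • ok:
              Y | Y  match
            • data:
              Y | Y  match
        • more:
          +{more,done} | &{more,done}  match labels match
            • more:
              Y | Y  match
            • done:
              Y | Y  match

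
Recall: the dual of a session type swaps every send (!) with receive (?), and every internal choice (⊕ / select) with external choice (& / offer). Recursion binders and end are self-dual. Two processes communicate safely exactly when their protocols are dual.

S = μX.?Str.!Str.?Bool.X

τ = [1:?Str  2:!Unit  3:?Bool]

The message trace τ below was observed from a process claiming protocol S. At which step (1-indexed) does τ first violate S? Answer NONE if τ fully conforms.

2

step 1: ?Str  match  residual = !Str.?Bool.μX.…
step 2: got !Unit, protocol expects !Str  ✗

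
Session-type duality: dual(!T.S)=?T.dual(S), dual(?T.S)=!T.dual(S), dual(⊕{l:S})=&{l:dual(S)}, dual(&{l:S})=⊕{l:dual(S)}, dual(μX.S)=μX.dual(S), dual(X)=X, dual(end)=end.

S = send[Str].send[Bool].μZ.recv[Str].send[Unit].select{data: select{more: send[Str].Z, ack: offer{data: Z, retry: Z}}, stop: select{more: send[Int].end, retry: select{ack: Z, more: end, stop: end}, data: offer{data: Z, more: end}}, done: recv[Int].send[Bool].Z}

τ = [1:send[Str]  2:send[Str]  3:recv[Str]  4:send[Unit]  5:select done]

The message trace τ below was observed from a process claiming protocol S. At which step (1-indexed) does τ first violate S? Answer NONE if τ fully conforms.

@1 send[Str]  ✓  cont: send[Bool].μZ.…
@2 got send[Str], protocol expects send[Bool]  ✗

2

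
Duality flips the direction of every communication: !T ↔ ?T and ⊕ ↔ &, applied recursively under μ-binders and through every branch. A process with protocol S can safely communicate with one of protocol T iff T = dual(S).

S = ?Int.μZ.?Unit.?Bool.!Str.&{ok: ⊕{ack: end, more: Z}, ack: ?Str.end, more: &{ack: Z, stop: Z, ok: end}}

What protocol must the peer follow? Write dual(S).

?Int = !Int
  μZ = μZ  (rec unchanged)
    ?Unit = !Unit
      ?Bool = !Bool
        !Str = ?Str
          &{ok,ack,more} = ⊕{ok,ack,more}  (external→internal)
            [ok]
              ⊕{ack,more} = &{ack,more}  (select→offer)
                [ack]
                  end ↦ end
                [more]
                  Z ↦ Z
            [ack]
              ?Str = !Str
                end ↦ end
            [more]
              &{ack,stop,ok} = ⊕{ack,stop,ok}  (external→internal)
                [ack]
                  Z ↦ Z
                [stop]
                  Z ↦ Z
                [ok]
                  end ↦ end

!Int.μZ.!Unit.!Bool.?Str.⊕{ok: &{ack: end, more: Z}, ack: !Str.end, more: ⊕{ack: Z, stop: Z, ok: end}}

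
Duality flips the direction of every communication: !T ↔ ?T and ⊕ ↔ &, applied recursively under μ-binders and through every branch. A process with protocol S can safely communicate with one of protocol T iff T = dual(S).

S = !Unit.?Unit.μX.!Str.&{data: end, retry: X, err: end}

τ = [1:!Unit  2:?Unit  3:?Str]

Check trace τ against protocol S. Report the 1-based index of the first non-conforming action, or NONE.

3

[1] !Unit  ✓  now at ?Unit.μX.…
[2] ?Unit  ✓  now at μX.…
[3] got ?Str, protocol expects !Str  ✗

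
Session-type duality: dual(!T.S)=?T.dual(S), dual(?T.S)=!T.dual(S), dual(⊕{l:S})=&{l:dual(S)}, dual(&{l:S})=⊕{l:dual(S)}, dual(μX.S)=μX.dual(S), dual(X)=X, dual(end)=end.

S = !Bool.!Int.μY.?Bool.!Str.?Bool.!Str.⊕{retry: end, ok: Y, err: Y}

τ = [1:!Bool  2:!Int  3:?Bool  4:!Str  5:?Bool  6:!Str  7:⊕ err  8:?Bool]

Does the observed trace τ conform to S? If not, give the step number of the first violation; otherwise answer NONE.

NONE

step 1: !Bool  ok  cont: !Int.μY.…
step 2: !Int  ok  cont: μY.…
step 3: ?Bool  ok  cont: !Str.?Bool.!Str.⊕{retry: end, ok: μY.…, err: μY.…}
step 4: !Str  ok  cont: ?Bool.!Str.⊕{retry: end, ok: μY.…, err: μY.…}
step 5: ?Bool  ok  cont: !Str.⊕{retry: end, ok: μY.…, err: μY.…}
step 6: !Str  ok  cont: ⊕{retry: end, ok: μY.…, err: μY.…}
step 7: ⊕ err  ok  cont: μY.…
step 8: ?Bool  ok  cont: !Str.?Bool.!Str.⊕{retry: end, ok: μY.…, err: μY.…}
all 8 steps conform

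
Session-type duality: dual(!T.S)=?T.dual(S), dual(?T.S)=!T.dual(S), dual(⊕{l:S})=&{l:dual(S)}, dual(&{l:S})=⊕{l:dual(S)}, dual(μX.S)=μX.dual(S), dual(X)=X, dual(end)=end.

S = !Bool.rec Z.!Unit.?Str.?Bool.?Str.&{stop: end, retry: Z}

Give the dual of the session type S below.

?Bool.rec Z.?Unit.!Str.!Bool.!Str.+{stop: end, retry: Z}

!Bool ↦ ?Bool
  rec Z ↦ rec Z  (binder kept)
    !Unit ↦ ?Unit
      ?Str ↦ !Str
        ?Bool ↦ !Bool
          ?Str ↦ !Str
            &{stop,retry} ↦ +{stop,retry}  (offer→select)
              [stop]
                end self-dual
              [retry]
                Z self-dual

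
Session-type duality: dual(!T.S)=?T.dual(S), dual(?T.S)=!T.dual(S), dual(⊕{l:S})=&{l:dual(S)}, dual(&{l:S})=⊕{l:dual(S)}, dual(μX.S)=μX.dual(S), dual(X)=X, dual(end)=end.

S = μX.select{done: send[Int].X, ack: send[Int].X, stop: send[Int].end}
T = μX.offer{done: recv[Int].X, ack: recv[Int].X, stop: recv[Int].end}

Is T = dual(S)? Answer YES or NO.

μX ‖ μX  ok (rec unchanged)
  select{done,ack,stop} ‖ offer{done,ack,stop}  ok same labels
    [done]
      send[Int] ‖ recv[Int]  ok
        X ‖ X  ok
    [ack]
      send[Int] ‖ recv[Int]  ok
        X ‖ X  ok
    [stop]
      send[Int] ‖ recv[Int]  ok
        end ‖ end  ok

YES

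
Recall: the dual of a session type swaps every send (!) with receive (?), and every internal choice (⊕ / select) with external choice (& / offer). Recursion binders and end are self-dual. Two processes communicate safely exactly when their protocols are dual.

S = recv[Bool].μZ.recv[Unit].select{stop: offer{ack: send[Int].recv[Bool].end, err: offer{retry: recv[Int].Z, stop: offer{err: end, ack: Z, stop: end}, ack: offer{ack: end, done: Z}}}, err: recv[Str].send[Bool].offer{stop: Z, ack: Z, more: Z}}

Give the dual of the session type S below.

recv[Bool] ↦ send[Bool]
  μZ ↦ μZ  (μ self-dual)
    recv[Unit] ↦ send[Unit]
      select{stop,err} ↦ offer{stop,err}  (select→offer)
        • stop:
          offer{ack,err} ↦ select{ack,err}  (external→internal)
            • ack:
              send[Int] ↦ recv[Int]
                recv[Bool] ↦ send[Bool]
                  end ↦ end
            • err:
              offer{retry,stop,ack} ↦ select{retry,stop,ack}  (external→internal)
                • retry:
                  recv[Int] ↦ send[Int]
                    Z ↦ Z
                • stop:
                  offer{err,ack,stop} ↦ select{err,ack,stop}  (external→internal)
                    • err:
                      end ↦ end
                    • ack:
                      Z ↦ Z
                    • stop:
                      end ↦ end
                • ack:
                  offer{ack,done} ↦ select{ack,done}  (external→internal)
                    • ack:
                      end ↦ end
                    • done:
                      Z ↦ Z
        • err:
          recv[Str] ↦ send[Str]
            send[Bool] ↦ recv[Bool]
              offer{stop,ack,more} ↦ select{stop,ack,more}  (external→internal)
                • stop:
                  Z ↦ Z
                • ack:
                  Z ↦ Z
                • more:
                  Z ↦ Z

send[Bool].μZ.send[Unit].offer{stop: select{ack: recv[Int].send[Bool].end, err: select{retry: send[Int].Z, stop: select{err: end, ack: Z, stop: end}, ack: select{ack: end, done: Z}}}, err: send[Str].recv[Bool].select{stop: Z, ack: Z, more: Z}}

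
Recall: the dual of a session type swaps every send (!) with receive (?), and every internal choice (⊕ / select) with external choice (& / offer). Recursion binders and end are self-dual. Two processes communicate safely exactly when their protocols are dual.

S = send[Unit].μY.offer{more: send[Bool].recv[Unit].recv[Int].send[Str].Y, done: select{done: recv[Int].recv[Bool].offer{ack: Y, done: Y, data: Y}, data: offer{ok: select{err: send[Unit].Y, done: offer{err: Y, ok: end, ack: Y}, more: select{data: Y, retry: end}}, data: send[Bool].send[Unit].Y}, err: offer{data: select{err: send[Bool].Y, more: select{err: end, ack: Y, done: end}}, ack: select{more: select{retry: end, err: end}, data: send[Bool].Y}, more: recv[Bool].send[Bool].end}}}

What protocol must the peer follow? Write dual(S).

recv[Unit].μY.select{more: recv[Bool].send[Unit].send[Int].recv[Str].Y, done: offer{done: send[Int].send[Bool].select{ack: Y, done: Y, data: Y}, data: select{ok: offer{err: recv[Unit].Y, done: select{err: Y, ok: end, ack: Y}, more: offer{data: Y, retry: end}}, data: recv[Bool].recv[Unit].Y}, err: select{data: offer{err: recv[Bool].Y, more: offer{err: end, ack: Y, done: end}}, ack: offer{more: offer{retry: end, err: end}, data: recv[Bool].Y}, more: send[Bool].recv[Bool].end}}}

send[Unit] = recv[Unit]
  μY = μY  (binder kept)
    offer{more,done} = select{more,done}  (&→⊕)
      • more:
        send[Bool] = recv[Bool]
          recv[Unit] = send[Unit]
            recv[Int] = send[Int]
              send[Str] = recv[Str]
                dual(Y) = Y
      • done:
        select{done,data,err} = offer{done,data,err}  (⊕→&)
          • done:
            recv[Int] = send[Int]
              recv[Bool] = send[Bool]
                offer{ack,done,data} = select{ack,done,data}  (&→⊕)
                  • ack:
                    dual(Y) = Y
                  • done:
                    dual(Y) = Y
                  • data:
                    dual(Y) = Y
          • data:
            offer{ok,data} = select{ok,data}  (&→⊕)
              • ok:
                select{err,done,more} = offer{err,done,more}  (⊕→&)
                  • err:
                    send[Unit] = recv[Unit]
                      dual(Y) = Y
                  • done:
                    offer{err,ok,ack} = select{err,ok,ack}  (&→⊕)
                      • err:
                        dual(Y) = Y
                      • ok:
                        dual(end) = end
                      • ack:
                        dual(Y) = Y
                  • more:
                    select{data,retry} = offer{data,retry}  (⊕→&)
                      • data:
                        dual(Y) = Y
                      • retry:
                        dual(end) = end
              • data:
                send[Bool] = recv[Bool]
                  send[Unit] = recv[Unit]
                    dual(Y) = Y
          • err:
            offer{data,ack,more} = select{data,ack,more}  (&→⊕)
              • data:
                select{err,more} = offer{err,more}  (⊕→&)
                  • err:
                    send[Bool] = recv[Bool]
                      dual(Y) = Y
                  • more:
                    select{err,ack,done} = offer{err,ack,done}  (⊕→&)
                      • err:
                        dual(end) = end
                      • ack:
                        dual(Y) = Y
                      • done:
                        dual(end) = end
              • ack:
                select{more,data} = offer{more,data}  (⊕→&)
                  • more:
                    select{retry,err} = offer{retry,err}  (⊕→&)
                      • retry:
                        dual(end) = end
                      • err:
                        dual(end) = end
                  • data:
                    send[Bool] = recv[Bool]
                      dual(Y) = Y
              • more:
                recv[Bool] = send[Bool]
                  send[Bool] = recv[Bool]
                    dual(end) = end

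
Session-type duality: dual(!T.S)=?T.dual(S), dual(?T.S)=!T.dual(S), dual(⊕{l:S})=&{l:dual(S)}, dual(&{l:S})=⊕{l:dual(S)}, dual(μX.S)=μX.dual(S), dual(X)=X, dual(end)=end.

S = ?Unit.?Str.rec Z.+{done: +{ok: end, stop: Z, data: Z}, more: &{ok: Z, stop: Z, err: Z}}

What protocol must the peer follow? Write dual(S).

?Unit → !Unit
  ?Str → !Str
    rec Z → rec Z  (μ self-dual)
      +{done,more} → &{done,more}  (internal→external)
        • done:
          +{ok,stop,data} → &{ok,stop,data}  (internal→external)
            • ok:
              end self-dual
            • stop:
              Z self-dual
            • data:
              Z self-dual
        • more:
          &{ok,stop,err} → +{ok,stop,err}  (&→⊕)
            • ok:
              Z self-dual
            • stop:
              Z self-dual
            • err:
              Z self-dual

!Unit.!Str.rec Z.&{done: &{ok: end, stop: Z, data: Z}, more: +{ok: Z, stop: Z, err: Z}}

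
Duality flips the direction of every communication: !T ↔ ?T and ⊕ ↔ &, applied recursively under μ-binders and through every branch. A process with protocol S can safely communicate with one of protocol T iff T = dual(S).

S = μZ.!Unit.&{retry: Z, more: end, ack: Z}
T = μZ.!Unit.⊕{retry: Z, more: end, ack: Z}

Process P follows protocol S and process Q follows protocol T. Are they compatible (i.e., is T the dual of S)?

NO

μZ vs μZ  match (binder kept)
  !Unit vs !Unit  ✗ same direction on both sides — not dual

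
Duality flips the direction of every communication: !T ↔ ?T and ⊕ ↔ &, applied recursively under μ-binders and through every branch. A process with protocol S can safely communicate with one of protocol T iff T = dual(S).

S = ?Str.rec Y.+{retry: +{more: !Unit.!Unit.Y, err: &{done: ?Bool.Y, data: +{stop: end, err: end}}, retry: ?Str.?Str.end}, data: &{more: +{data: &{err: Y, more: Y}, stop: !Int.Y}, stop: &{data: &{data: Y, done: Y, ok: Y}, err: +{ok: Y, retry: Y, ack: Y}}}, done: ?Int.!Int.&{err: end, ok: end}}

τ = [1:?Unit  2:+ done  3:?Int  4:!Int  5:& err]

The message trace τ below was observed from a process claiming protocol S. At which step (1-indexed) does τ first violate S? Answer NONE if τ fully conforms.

@1 got ?Unit, protocol expects ?Str  ✗

1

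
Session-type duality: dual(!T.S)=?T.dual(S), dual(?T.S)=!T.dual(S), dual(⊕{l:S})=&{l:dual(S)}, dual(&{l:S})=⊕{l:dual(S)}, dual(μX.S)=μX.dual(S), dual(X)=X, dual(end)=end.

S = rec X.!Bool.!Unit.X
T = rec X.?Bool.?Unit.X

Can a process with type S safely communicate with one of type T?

YES

rec X | rec X  match (μ self-dual)
  !Bool | ?Bool  match
    !Unit | ?Unit  match
      X | X  match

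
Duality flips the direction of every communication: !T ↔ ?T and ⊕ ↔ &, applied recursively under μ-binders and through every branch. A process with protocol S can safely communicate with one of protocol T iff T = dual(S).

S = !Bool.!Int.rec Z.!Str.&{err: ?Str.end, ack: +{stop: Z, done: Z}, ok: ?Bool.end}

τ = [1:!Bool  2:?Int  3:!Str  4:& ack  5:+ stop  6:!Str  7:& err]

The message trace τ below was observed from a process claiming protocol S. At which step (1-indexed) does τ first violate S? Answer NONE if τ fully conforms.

step 1: !Bool  ok  cont: !Int.rec Z.…
step 2: got ?Int, protocol expects !Int  ✗

2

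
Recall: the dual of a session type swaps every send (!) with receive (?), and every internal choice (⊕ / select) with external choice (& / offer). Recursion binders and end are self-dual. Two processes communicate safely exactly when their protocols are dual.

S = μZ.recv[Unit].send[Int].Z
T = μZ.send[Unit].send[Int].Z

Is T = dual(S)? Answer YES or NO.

μZ ‖ μZ  ok (μ self-dual)
  recv[Unit] ‖ send[Unit]  ok
    send[Int] ‖ send[Int]  ✗ same direction on both sides — not dual

NO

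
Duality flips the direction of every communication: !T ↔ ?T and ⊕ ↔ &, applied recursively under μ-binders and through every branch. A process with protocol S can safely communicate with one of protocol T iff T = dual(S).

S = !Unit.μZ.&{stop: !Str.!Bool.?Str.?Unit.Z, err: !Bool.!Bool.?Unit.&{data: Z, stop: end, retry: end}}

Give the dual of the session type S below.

?Unit.μZ.⊕{stop: ?Str.?Bool.!Str.!Unit.Z, err: ?Bool.?Bool.!Unit.⊕{data: Z, stop: end, retry: end}}

!Unit → ?Unit
  μZ → μZ  (binder kept)
    &{stop,err} → ⊕{stop,err}  (external→internal)
      [stop]
        !Str → ?Str
          !Bool → ?Bool
            ?Str → !Str
              ?Unit → !Unit
                Z self-dual
      [err]
        !Bool → ?Bool
          !Bool → ?Bool
            ?Unit → !Unit
              &{data,stop,retry} → ⊕{data,stop,retry}  (external→internal)
                [data]
                  Z self-dual
                [stop]
                  end self-dual
                [retry]
                  end self-dual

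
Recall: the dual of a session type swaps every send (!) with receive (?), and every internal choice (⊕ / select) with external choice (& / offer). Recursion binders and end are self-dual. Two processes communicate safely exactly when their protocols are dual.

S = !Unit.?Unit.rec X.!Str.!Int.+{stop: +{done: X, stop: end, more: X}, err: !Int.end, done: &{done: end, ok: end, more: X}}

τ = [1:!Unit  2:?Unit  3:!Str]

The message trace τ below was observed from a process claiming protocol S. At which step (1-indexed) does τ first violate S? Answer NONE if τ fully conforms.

NONE

[1] !Unit  match  cont: ?Unit.rec X.…
[2] ?Unit  match  cont: rec X.…
[3] !Str  match  cont: !Int.+{stop: +{done: rec X.…, stop: end, more: rec X.…}, err: !Int.end, done: &{done: end, ok: end, more: rec X.…}}
trace exhausted — no violation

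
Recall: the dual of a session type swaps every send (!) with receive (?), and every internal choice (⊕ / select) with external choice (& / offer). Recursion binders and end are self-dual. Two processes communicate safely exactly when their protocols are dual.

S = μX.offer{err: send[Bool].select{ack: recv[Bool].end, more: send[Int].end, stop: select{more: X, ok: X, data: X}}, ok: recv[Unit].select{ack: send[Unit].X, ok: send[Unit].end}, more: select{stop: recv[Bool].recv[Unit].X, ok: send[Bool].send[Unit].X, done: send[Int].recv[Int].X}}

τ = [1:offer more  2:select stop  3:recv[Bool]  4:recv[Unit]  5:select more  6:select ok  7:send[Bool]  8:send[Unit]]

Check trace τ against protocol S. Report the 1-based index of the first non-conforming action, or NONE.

[1] offer more  ✓  state: select{stop: recv[Bool].recv[Unit].μX.…, ok: send[Bool].send[Unit].μX.…, done: send[Int].recv[Int].μX.…}
[2] select stop  ✓  state: recv[Bool].recv[Unit].μX.…
[3] recv[Bool]  ✓  state: recv[Unit].μX.…
[4] recv[Unit]  ✓  state: μX.…
[5] got select more, protocol expects offer err or offer ok or offer more  ✗

5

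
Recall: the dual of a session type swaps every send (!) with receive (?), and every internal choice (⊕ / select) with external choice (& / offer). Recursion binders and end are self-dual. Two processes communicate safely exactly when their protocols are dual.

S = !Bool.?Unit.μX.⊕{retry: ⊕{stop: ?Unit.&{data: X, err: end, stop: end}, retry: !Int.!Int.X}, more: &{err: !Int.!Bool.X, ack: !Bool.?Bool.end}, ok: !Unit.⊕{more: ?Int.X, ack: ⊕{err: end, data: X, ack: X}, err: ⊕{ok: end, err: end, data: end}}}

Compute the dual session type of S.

!Bool = ?Bool
  ?Unit = !Unit
    μX = μX  (rec unchanged)
      ⊕{retry,more,ok} = &{retry,more,ok}  (select→offer)
        [retry]
          ⊕{stop,retry} = &{stop,retry}  (select→offer)
            [stop]
              ?Unit = !Unit
                &{data,err,stop} = ⊕{data,err,stop}  (external→internal)
                  [data]
                    dual(X) = X
                  [err]
                    dual(end) = end
                  [stop]
                    dual(end) = end
            [retry]
              !Int = ?Int
                !Int = ?Int
                  dual(X) = X
        [more]
          &{err,ack} = ⊕{err,ack}  (external→internal)
            [err]
              !Int = ?Int
                !Bool = ?Bool
                  dual(X) = X
            [ack]
              !Bool = ?Bool
                ?Bool = !Bool
                  dual(end) = end
        [ok]
          !Unit = ?Unit
            ⊕{more,ack,err} = &{more,ack,err}  (select→offer)
              [more]
                ?Int = !Int
                  dual(X) = X
              [ack]
                ⊕{err,data,ack} = &{err,data,ack}  (select→offer)
                  [err]
                    dual(end) = end
                  [data]
                    dual(X) = X
                  [ack]
                    dual(X) = X
              [err]
                ⊕{ok,err,data} = &{ok,err,data}  (select→offer)
                  [ok]
                    dual(end) = end
                  [err]
                    dual(end) = end
                  [data]
                    dual(end) = end

?Bool.!Unit.μX.&{retry: &{stop: !Unit.⊕{data: X, err: end, stop: end}, retry: ?Int.?Int.X}, more: ⊕{err: ?Int.?Bool.X, ack: ?Bool.!Bool.end}, ok: ?Unit.&{more: !Int.X, ack: &{err: end, data: X, ack: X}, err: &{ok: end, err: end, data: end}}}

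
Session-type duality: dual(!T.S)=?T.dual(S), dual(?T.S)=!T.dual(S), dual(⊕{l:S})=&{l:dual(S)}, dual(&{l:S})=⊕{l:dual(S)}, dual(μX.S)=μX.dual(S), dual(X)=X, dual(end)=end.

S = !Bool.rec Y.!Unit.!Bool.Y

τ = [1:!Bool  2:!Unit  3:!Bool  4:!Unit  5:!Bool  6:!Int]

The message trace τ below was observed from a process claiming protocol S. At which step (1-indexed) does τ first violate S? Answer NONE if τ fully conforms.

step 1: !Bool  match  state: rec Y.…
step 2: !Unit  match  state: !Bool.rec Y.…
step 3: !Bool  match  state: rec Y.…
step 4: !Unit  match  state: !Bool.rec Y.…
step 5: !Bool  match  state: rec Y.…
step 6: got !Int, protocol expects !Unit  ✗

6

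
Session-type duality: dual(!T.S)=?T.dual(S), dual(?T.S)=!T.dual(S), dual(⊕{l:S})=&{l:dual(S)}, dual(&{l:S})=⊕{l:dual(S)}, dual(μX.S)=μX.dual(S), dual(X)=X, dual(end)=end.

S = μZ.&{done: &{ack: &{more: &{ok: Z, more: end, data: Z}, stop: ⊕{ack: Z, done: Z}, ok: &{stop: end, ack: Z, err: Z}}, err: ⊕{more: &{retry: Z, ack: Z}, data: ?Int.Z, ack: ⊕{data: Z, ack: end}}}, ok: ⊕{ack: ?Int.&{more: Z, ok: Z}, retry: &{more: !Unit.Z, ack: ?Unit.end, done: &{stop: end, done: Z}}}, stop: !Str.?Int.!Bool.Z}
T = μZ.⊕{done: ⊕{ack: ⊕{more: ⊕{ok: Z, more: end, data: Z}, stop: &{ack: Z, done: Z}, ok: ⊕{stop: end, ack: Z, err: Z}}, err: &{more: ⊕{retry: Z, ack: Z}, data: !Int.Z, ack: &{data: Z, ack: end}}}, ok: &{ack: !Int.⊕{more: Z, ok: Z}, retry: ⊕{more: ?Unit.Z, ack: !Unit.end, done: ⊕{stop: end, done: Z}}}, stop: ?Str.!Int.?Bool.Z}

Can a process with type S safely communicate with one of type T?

μZ | μZ  ok (μ self-dual)
  &{done,ok,stop} | ⊕{done,ok,stop}  ok label sets agree
    case done:
      &{ack,err} | ⊕{ack,err}  ok label sets agree
        case ack:
          &{more,stop,ok} | ⊕{more,stop,ok}  ok label sets agree
            case more:
              &{ok,more,data} | ⊕{ok,more,data}  ok label sets agree
                case ok:
                  Z | Z  ok
                case more:
                  end | end  ok
                case data:
                  Z | Z  ok
            case stop:
              ⊕{ack,done} | &{ack,done}  ok label sets agree
                case ack:
                  Z | Z  ok
                case done:
                  Z | Z  ok
            case ok:
              &{stop,ack,err} | ⊕{stop,ack,err}  ok label sets agree
                case stop:
                  end | end  ok
                case ack:
                  Z | Z  ok
                case err:
                  Z | Z  ok
        case err:
          ⊕{more,data,ack} | &{more,data,ack}  ok label sets agree
            case more:
              &{retry,ack} | ⊕{retry,ack}  ok label sets agree
                case retry:
                  Z | Z  ok
                case ack:
                  Z | Z  ok
            case data:
              ?Int | !Int  ok
                Z | Z  ok
            case ack:
              ⊕{data,ack} | &{data,ack}  ok label sets agree
                case data:
                  Z | Z  ok
                case ack:
                  end | end  ok
    case ok:
      ⊕{ack,retry} | &{ack,retry}  ok label sets agree
        case ack:
          ?Int | !Int  ok
            &{more,ok} | ⊕{more,ok}  ok label sets agree
              case more:
                Z | Z  ok
              case ok:
                Z | Z  ok
        case retry:
          &{more,ack,done} | ⊕{more,ack,done}  ok label sets agree
            case more:
              !Unit | ?Unit  ok
                Z | Z  ok
            case ack:
              ?Unit | !Unit  ok
                end | end  ok
            case done:
              &{stop,done} | ⊕{stop,done}  ok label sets agree
                case stop:
                  end | end  ok
                case done:
                  Z | Z  ok
    case stop:
      !Str | ?Str  ok
        ?Int | !Int  ok
          !Bool | ?Bool  ok
            Z | Z  ok

YES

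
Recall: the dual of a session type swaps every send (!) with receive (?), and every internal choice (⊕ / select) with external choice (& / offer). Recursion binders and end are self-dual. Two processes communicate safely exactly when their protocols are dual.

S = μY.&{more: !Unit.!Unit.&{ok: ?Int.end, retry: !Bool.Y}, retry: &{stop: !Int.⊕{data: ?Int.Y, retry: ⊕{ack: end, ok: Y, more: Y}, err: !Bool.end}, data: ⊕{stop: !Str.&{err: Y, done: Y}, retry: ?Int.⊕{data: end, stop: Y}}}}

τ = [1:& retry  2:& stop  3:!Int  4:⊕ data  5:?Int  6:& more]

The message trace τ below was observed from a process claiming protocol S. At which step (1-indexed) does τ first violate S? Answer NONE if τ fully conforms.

NONE

step 1: & retry  ok  state: &{stop: !Int.⊕{data: ?Int.μY.…, retry: ⊕{ack: end, ok: μY.…, more: μY.…}, err: !Bool.end}, data: ⊕{stop: !Str.&{err: μY.…, done: μY.…}, retry: ?Int.⊕{data: end, stop: μY.…}}}
step 2: & stop  ok  state: !Int.⊕{data: ?Int.μY.…, retry: ⊕{ack: end, ok: μY.…, more: μY.…}, err: !Bool.end}
step 3: !Int  ok  state: ⊕{data: ?Int.μY.…, retry: ⊕{ack: end, ok: μY.…, more: μY.…}, err: !Bool.end}
step 4: ⊕ data  ok  state: ?Int.μY.…
step 5: ?Int  ok  state: μY.…
step 6: & more  ok  state: !Unit.!Unit.&{ok: ?Int.end, retry: !Bool.μY.…}
τ conforms to S (length 6)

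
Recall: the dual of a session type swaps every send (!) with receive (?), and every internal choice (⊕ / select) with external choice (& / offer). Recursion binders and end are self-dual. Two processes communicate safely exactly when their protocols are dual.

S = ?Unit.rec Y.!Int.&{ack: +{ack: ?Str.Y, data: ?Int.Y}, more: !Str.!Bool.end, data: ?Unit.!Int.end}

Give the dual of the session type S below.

!Unit.rec Y.?Int.+{ack: &{ack: !Str.Y, data: !Int.Y}, more: ?Str.?Bool.end, data: !Unit.?Int.end}

?Unit = !Unit
  rec Y = rec Y  (binder kept)
    !Int = ?Int
      &{ack,more,data} = +{ack,more,data}  (&→⊕)
        [ack]
          +{ack,data} = &{ack,data}  (⊕→&)
            [ack]
              ?Str = !Str
                Y self-dual
            [data]
              ?Int = !Int
                Y self-dual
        [more]
          !Str = ?Str
            !Bool = ?Bool
              end self-dual
        [data]
          ?Unit = !Unit
            !Int = ?Int
              end self-dual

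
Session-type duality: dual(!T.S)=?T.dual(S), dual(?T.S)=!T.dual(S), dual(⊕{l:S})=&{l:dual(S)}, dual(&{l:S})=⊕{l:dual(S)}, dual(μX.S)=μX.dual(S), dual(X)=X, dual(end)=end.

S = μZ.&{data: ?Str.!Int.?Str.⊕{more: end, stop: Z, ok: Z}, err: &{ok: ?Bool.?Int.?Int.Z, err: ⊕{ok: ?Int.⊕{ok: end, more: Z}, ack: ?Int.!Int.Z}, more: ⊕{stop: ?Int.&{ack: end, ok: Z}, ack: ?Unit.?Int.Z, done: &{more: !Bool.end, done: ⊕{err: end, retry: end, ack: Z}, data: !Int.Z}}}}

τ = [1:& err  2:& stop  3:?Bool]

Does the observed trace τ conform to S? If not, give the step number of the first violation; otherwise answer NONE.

[1] & err  ✓  now at &{ok: ?Bool.?Int.?Int.μZ.…, err: ⊕{ok: ?Int.⊕{ok: end, more: μZ.…}, ack: ?Int.!Int.μZ.…}, more: ⊕{stop: ?Int.&{ack: end, ok: μZ.…}, ack: ?Unit.?Int.μZ.…, done: &{more: !Bool.end, done: ⊕{err: end, retry: end, ack: μZ.…}, data: !Int.μZ.…}}}
[2] got & stop, protocol expects & ok or & err or & more  ✗

2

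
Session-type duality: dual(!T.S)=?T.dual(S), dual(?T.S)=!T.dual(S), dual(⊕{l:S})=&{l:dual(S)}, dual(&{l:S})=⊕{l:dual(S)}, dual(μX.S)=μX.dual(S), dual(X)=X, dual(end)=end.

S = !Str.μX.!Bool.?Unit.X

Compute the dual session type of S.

!Str ↦ ?Str
  μX ↦ μX  (rec unchanged)
    !Bool ↦ ?Bool
      ?Unit ↦ !Unit
        X self-dual

?Str.μX.?Bool.!Unit.X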